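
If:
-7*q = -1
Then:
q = 1/7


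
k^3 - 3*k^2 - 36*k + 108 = (k - 6)*(k - 3)*(k + 6)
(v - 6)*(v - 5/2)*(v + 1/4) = v^3 - 33*v^2/4 + 103*v/8 + 15/4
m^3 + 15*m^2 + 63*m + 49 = (m + 1)*(m + 7)^2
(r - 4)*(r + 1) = r^2 - 3*r - 4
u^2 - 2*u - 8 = (u - 4)*(u + 2)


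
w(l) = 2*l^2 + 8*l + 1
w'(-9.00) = -28.00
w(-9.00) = 91.00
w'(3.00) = 20.00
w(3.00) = 43.00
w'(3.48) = 21.92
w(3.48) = 53.06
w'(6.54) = 34.16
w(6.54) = 138.86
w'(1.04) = 12.16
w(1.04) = 11.48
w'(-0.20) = 7.20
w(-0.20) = -0.52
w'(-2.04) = -0.16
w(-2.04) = -7.00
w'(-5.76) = -15.04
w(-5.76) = 21.28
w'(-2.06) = -0.24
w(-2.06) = -6.99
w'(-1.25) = 3.00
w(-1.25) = -5.88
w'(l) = 4*l + 8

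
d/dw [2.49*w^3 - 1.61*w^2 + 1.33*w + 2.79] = 7.47*w^2 - 3.22*w + 1.33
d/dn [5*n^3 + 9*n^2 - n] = 15*n^2 + 18*n - 1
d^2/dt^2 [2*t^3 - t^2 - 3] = 12*t - 2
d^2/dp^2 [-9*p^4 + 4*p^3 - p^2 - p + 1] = -108*p^2 + 24*p - 2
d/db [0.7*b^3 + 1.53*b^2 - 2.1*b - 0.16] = 2.1*b^2 + 3.06*b - 2.1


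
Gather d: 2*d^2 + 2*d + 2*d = 2*d^2 + 4*d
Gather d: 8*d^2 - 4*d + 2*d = 8*d^2 - 2*d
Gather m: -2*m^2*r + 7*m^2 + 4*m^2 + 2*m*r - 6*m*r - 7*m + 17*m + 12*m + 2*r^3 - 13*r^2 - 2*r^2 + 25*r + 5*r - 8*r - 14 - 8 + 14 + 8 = m^2*(11 - 2*r) + m*(22 - 4*r) + 2*r^3 - 15*r^2 + 22*r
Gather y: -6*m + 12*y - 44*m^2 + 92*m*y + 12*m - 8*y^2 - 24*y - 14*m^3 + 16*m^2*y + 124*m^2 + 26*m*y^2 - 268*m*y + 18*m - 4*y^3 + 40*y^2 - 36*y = -14*m^3 + 80*m^2 + 24*m - 4*y^3 + y^2*(26*m + 32) + y*(16*m^2 - 176*m - 48)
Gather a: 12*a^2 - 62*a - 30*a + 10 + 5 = 12*a^2 - 92*a + 15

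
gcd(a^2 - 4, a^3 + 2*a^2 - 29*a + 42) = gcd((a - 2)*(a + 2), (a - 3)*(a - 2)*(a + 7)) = a - 2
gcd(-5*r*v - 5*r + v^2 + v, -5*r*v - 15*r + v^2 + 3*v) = 5*r - v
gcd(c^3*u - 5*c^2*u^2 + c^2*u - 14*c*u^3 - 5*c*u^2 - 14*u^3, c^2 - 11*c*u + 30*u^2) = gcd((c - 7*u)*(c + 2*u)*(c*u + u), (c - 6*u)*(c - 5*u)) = 1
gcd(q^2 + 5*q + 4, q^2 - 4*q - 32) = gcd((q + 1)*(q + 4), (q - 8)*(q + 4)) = q + 4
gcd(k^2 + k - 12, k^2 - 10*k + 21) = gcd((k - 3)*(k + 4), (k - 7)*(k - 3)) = k - 3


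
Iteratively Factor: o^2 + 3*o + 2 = (o + 1)*(o + 2)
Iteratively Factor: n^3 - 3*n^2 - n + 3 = (n + 1)*(n^2 - 4*n + 3) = (n - 1)*(n + 1)*(n - 3)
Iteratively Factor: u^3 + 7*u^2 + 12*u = (u + 3)*(u^2 + 4*u) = u*(u + 3)*(u + 4)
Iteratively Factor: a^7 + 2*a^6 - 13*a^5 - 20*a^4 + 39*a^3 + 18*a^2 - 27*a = (a + 3)*(a^6 - a^5 - 10*a^4 + 10*a^3 + 9*a^2 - 9*a) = a*(a + 3)*(a^5 - a^4 - 10*a^3 + 10*a^2 + 9*a - 9) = a*(a + 3)^2*(a^4 - 4*a^3 + 2*a^2 + 4*a - 3) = a*(a - 3)*(a + 3)^2*(a^3 - a^2 - a + 1) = a*(a - 3)*(a + 1)*(a + 3)^2*(a^2 - 2*a + 1) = a*(a - 3)*(a - 1)*(a + 1)*(a + 3)^2*(a - 1)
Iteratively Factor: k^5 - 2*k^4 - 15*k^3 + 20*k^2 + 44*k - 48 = (k - 2)*(k^4 - 15*k^2 - 10*k + 24) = (k - 4)*(k - 2)*(k^3 + 4*k^2 + k - 6) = (k - 4)*(k - 2)*(k + 2)*(k^2 + 2*k - 3) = (k - 4)*(k - 2)*(k + 2)*(k + 3)*(k - 1)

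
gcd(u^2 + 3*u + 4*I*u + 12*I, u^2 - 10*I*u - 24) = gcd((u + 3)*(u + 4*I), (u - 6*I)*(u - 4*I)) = 1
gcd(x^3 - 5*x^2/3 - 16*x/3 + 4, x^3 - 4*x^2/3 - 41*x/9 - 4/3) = x - 3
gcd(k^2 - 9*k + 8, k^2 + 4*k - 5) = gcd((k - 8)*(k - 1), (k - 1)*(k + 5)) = k - 1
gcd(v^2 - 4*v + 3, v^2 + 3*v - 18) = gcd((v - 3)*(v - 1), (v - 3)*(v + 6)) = v - 3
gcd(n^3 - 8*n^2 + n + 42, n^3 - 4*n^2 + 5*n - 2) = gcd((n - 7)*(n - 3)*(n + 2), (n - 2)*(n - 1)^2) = 1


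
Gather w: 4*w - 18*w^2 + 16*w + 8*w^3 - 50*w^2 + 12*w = 8*w^3 - 68*w^2 + 32*w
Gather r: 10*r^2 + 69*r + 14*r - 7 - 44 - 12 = 10*r^2 + 83*r - 63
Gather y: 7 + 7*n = 7*n + 7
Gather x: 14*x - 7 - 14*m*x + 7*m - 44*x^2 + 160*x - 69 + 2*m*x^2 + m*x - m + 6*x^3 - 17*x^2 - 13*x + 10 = 6*m + 6*x^3 + x^2*(2*m - 61) + x*(161 - 13*m) - 66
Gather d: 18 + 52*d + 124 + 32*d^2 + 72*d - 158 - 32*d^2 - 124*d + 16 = 0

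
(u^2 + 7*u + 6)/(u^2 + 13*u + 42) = (u + 1)/(u + 7)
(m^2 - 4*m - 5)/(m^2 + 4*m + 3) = (m - 5)/(m + 3)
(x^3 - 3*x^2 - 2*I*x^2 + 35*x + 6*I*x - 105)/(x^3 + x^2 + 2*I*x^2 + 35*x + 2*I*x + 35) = (x^3 - x^2*(3 + 2*I) + x*(35 + 6*I) - 105)/(x^3 + x^2*(1 + 2*I) + x*(35 + 2*I) + 35)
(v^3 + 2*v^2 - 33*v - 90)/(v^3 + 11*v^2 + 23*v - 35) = (v^2 - 3*v - 18)/(v^2 + 6*v - 7)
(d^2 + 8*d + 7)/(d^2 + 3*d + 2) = (d + 7)/(d + 2)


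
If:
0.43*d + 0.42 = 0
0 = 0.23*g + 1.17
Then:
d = -0.98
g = -5.09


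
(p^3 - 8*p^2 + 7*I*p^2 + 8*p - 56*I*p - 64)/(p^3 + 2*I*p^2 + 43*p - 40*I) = (p - 8)/(p - 5*I)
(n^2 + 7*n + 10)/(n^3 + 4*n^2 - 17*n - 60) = (n + 2)/(n^2 - n - 12)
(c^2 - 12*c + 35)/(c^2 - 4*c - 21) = (c - 5)/(c + 3)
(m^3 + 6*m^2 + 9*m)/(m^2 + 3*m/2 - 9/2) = 2*m*(m + 3)/(2*m - 3)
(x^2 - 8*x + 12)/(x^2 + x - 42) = (x - 2)/(x + 7)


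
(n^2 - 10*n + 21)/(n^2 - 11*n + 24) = (n - 7)/(n - 8)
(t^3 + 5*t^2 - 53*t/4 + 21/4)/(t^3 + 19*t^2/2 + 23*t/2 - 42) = (t - 1/2)/(t + 4)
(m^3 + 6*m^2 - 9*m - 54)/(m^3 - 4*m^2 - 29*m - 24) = (m^2 + 3*m - 18)/(m^2 - 7*m - 8)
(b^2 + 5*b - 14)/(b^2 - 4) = (b + 7)/(b + 2)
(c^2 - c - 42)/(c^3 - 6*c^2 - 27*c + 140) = (c + 6)/(c^2 + c - 20)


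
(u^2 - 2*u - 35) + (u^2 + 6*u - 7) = 2*u^2 + 4*u - 42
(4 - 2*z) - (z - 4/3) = 16/3 - 3*z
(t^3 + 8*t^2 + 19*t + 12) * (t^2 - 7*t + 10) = t^5 + t^4 - 27*t^3 - 41*t^2 + 106*t + 120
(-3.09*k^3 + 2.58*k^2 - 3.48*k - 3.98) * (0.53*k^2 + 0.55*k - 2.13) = -1.6377*k^5 - 0.3321*k^4 + 6.1563*k^3 - 9.5188*k^2 + 5.2234*k + 8.4774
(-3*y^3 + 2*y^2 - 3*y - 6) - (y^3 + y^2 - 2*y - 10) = -4*y^3 + y^2 - y + 4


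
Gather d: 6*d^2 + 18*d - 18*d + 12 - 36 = 6*d^2 - 24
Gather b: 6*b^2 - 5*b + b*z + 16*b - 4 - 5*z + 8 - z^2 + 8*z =6*b^2 + b*(z + 11) - z^2 + 3*z + 4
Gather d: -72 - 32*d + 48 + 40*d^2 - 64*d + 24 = 40*d^2 - 96*d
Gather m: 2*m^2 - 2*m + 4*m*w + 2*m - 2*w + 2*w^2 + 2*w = 2*m^2 + 4*m*w + 2*w^2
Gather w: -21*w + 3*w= -18*w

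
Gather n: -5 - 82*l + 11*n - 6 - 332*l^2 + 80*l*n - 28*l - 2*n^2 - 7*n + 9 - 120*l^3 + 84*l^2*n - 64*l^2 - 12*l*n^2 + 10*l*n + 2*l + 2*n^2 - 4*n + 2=-120*l^3 - 396*l^2 - 12*l*n^2 - 108*l + n*(84*l^2 + 90*l)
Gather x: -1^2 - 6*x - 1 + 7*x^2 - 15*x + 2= 7*x^2 - 21*x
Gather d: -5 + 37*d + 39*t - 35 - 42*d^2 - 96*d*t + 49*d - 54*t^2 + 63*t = -42*d^2 + d*(86 - 96*t) - 54*t^2 + 102*t - 40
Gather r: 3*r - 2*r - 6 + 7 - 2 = r - 1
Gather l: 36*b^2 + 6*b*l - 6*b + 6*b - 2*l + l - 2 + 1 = 36*b^2 + l*(6*b - 1) - 1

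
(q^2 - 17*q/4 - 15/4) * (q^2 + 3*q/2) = q^4 - 11*q^3/4 - 81*q^2/8 - 45*q/8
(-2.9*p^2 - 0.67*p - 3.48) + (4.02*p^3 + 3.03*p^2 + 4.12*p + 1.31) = 4.02*p^3 + 0.13*p^2 + 3.45*p - 2.17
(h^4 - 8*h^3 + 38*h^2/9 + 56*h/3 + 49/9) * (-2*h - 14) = -2*h^5 + 2*h^4 + 932*h^3/9 - 868*h^2/9 - 2450*h/9 - 686/9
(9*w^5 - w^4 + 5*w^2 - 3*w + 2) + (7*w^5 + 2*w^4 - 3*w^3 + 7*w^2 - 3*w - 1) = 16*w^5 + w^4 - 3*w^3 + 12*w^2 - 6*w + 1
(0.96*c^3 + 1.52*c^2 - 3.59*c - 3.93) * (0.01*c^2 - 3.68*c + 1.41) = 0.0096*c^5 - 3.5176*c^4 - 4.2759*c^3 + 15.3151*c^2 + 9.4005*c - 5.5413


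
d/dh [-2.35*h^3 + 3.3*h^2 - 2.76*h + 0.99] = -7.05*h^2 + 6.6*h - 2.76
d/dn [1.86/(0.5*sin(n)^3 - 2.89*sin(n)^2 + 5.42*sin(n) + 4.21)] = (-2.79*sin(n)^2 + 10.7508*sin(n) - 10.0812)*cos(n)/(0.5*sin(n)^3 - 2.89*sin(n)^2 + 5.42*sin(n) + 4.21)^2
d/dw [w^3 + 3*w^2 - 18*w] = 3*w^2 + 6*w - 18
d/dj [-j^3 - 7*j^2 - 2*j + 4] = -3*j^2 - 14*j - 2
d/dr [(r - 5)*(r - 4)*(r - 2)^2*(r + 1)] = 5*r^4 - 48*r^3 + 141*r^2 - 112*r - 36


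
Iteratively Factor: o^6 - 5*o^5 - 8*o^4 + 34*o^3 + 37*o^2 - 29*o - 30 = (o + 2)*(o^5 - 7*o^4 + 6*o^3 + 22*o^2 - 7*o - 15) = (o + 1)*(o + 2)*(o^4 - 8*o^3 + 14*o^2 + 8*o - 15) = (o - 1)*(o + 1)*(o + 2)*(o^3 - 7*o^2 + 7*o + 15) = (o - 5)*(o - 1)*(o + 1)*(o + 2)*(o^2 - 2*o - 3) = (o - 5)*(o - 3)*(o - 1)*(o + 1)*(o + 2)*(o + 1)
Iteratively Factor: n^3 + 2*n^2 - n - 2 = (n + 2)*(n^2 - 1) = (n + 1)*(n + 2)*(n - 1)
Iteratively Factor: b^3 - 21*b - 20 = (b + 1)*(b^2 - b - 20) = (b + 1)*(b + 4)*(b - 5)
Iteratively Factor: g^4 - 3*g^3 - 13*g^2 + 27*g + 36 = (g + 1)*(g^3 - 4*g^2 - 9*g + 36) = (g - 4)*(g + 1)*(g^2 - 9) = (g - 4)*(g - 3)*(g + 1)*(g + 3)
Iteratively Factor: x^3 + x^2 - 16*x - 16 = (x + 4)*(x^2 - 3*x - 4) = (x + 1)*(x + 4)*(x - 4)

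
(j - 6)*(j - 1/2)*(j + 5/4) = j^3 - 21*j^2/4 - 41*j/8 + 15/4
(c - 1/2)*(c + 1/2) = c^2 - 1/4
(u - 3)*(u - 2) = u^2 - 5*u + 6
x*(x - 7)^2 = x^3 - 14*x^2 + 49*x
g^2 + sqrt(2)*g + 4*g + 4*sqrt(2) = (g + 4)*(g + sqrt(2))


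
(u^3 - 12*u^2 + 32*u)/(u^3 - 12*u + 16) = u*(u^2 - 12*u + 32)/(u^3 - 12*u + 16)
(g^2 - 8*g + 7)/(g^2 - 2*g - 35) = (g - 1)/(g + 5)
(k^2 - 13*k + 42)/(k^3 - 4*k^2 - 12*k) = (k - 7)/(k*(k + 2))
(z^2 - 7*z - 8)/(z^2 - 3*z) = (z^2 - 7*z - 8)/(z*(z - 3))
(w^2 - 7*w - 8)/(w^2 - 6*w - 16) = (w + 1)/(w + 2)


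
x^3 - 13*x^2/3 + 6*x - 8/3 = (x - 2)*(x - 4/3)*(x - 1)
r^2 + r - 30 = (r - 5)*(r + 6)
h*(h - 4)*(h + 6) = h^3 + 2*h^2 - 24*h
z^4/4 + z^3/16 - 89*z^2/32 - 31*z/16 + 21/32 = (z/4 + 1/4)*(z - 7/2)*(z - 1/4)*(z + 3)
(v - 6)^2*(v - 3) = v^3 - 15*v^2 + 72*v - 108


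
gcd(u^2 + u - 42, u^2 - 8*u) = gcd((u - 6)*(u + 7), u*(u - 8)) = 1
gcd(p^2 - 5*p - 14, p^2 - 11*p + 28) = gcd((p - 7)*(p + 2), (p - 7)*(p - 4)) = p - 7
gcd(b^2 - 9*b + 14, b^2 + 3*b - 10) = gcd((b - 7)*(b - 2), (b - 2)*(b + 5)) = b - 2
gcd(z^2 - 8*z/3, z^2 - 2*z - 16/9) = z - 8/3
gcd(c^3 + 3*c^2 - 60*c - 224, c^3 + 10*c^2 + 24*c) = c + 4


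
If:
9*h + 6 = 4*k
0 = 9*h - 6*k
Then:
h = -2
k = -3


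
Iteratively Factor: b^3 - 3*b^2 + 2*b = (b - 2)*(b^2 - b) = b*(b - 2)*(b - 1)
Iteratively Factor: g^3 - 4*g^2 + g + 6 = (g + 1)*(g^2 - 5*g + 6) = (g - 3)*(g + 1)*(g - 2)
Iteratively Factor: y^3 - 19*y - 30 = (y - 5)*(y^2 + 5*y + 6) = (y - 5)*(y + 3)*(y + 2)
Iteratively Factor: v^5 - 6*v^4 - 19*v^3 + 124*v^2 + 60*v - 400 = (v + 2)*(v^4 - 8*v^3 - 3*v^2 + 130*v - 200) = (v + 2)*(v + 4)*(v^3 - 12*v^2 + 45*v - 50) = (v - 5)*(v + 2)*(v + 4)*(v^2 - 7*v + 10) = (v - 5)*(v - 2)*(v + 2)*(v + 4)*(v - 5)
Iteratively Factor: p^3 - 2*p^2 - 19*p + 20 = (p - 1)*(p^2 - p - 20) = (p - 1)*(p + 4)*(p - 5)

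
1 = 1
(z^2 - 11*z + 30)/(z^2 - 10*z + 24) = (z - 5)/(z - 4)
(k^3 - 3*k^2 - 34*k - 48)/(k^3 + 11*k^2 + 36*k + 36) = (k - 8)/(k + 6)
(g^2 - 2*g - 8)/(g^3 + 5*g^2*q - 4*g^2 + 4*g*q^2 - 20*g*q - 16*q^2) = (g + 2)/(g^2 + 5*g*q + 4*q^2)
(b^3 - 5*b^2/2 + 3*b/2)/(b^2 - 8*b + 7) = b*(2*b - 3)/(2*(b - 7))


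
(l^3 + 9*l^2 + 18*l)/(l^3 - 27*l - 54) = l*(l + 6)/(l^2 - 3*l - 18)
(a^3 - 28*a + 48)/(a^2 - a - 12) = (a^2 + 4*a - 12)/(a + 3)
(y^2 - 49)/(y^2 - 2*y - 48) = (49 - y^2)/(-y^2 + 2*y + 48)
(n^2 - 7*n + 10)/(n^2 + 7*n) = (n^2 - 7*n + 10)/(n*(n + 7))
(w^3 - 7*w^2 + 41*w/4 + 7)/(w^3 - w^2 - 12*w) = (w^2 - 3*w - 7/4)/(w*(w + 3))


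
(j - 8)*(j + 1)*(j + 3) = j^3 - 4*j^2 - 29*j - 24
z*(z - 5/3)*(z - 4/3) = z^3 - 3*z^2 + 20*z/9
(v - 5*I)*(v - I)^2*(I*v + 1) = I*v^4 + 8*v^3 - 18*I*v^2 - 16*v + 5*I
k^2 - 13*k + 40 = (k - 8)*(k - 5)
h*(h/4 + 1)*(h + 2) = h^3/4 + 3*h^2/2 + 2*h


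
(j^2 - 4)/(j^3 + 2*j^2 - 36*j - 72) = (j - 2)/(j^2 - 36)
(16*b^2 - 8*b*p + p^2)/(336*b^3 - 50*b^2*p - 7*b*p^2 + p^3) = (16*b^2 - 8*b*p + p^2)/(336*b^3 - 50*b^2*p - 7*b*p^2 + p^3)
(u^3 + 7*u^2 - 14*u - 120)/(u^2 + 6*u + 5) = (u^2 + 2*u - 24)/(u + 1)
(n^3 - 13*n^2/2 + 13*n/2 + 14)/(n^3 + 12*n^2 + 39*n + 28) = (n^2 - 15*n/2 + 14)/(n^2 + 11*n + 28)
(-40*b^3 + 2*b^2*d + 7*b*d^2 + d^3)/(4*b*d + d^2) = -10*b^2/d + 3*b + d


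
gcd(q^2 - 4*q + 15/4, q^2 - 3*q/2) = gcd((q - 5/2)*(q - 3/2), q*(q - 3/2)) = q - 3/2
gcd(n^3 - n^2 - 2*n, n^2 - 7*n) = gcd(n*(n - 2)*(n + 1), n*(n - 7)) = n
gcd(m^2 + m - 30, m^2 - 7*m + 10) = m - 5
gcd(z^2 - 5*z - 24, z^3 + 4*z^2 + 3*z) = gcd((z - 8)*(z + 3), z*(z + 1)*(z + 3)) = z + 3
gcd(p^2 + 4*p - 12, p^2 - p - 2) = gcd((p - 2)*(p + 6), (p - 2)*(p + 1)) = p - 2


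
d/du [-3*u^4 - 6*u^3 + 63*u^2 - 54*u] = -12*u^3 - 18*u^2 + 126*u - 54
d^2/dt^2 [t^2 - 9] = 2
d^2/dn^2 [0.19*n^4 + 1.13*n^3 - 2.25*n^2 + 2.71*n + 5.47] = 2.28*n^2 + 6.78*n - 4.5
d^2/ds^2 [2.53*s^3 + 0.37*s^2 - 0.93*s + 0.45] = 15.18*s + 0.74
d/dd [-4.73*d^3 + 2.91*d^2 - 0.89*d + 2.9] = -14.19*d^2 + 5.82*d - 0.89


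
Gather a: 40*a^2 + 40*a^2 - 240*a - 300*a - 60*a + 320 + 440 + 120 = 80*a^2 - 600*a + 880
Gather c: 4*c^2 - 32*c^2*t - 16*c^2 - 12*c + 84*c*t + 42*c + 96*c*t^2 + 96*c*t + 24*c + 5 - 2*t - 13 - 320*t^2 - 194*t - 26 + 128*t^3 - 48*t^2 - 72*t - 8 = c^2*(-32*t - 12) + c*(96*t^2 + 180*t + 54) + 128*t^3 - 368*t^2 - 268*t - 42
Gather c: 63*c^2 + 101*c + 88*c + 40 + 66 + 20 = 63*c^2 + 189*c + 126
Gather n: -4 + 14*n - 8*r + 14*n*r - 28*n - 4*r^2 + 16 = n*(14*r - 14) - 4*r^2 - 8*r + 12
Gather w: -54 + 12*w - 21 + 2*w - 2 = 14*w - 77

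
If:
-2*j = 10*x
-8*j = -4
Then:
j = 1/2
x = -1/10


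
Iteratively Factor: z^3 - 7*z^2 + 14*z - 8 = (z - 1)*(z^2 - 6*z + 8) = (z - 2)*(z - 1)*(z - 4)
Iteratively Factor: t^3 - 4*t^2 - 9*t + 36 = (t - 3)*(t^2 - t - 12) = (t - 3)*(t + 3)*(t - 4)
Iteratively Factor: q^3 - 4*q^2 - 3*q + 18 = (q - 3)*(q^2 - q - 6) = (q - 3)*(q + 2)*(q - 3)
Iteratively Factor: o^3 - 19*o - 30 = (o + 2)*(o^2 - 2*o - 15) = (o + 2)*(o + 3)*(o - 5)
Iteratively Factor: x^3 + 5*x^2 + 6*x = (x)*(x^2 + 5*x + 6) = x*(x + 2)*(x + 3)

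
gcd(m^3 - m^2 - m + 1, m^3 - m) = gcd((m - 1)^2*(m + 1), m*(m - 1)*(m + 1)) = m^2 - 1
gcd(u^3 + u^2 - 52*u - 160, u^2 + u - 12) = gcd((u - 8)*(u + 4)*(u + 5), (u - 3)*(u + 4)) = u + 4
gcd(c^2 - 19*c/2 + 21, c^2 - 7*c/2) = c - 7/2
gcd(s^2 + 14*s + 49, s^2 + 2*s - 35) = s + 7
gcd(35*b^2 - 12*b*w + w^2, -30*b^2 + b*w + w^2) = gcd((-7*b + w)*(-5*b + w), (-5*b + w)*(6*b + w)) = -5*b + w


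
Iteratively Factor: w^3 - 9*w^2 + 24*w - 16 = (w - 4)*(w^2 - 5*w + 4) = (w - 4)^2*(w - 1)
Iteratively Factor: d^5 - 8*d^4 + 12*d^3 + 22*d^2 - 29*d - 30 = (d - 2)*(d^4 - 6*d^3 + 22*d + 15) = (d - 3)*(d - 2)*(d^3 - 3*d^2 - 9*d - 5) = (d - 5)*(d - 3)*(d - 2)*(d^2 + 2*d + 1) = (d - 5)*(d - 3)*(d - 2)*(d + 1)*(d + 1)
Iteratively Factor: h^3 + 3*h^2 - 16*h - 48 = (h + 4)*(h^2 - h - 12) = (h + 3)*(h + 4)*(h - 4)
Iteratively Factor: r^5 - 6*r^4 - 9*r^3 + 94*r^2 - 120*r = (r - 3)*(r^4 - 3*r^3 - 18*r^2 + 40*r) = (r - 3)*(r - 2)*(r^3 - r^2 - 20*r) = r*(r - 3)*(r - 2)*(r^2 - r - 20) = r*(r - 3)*(r - 2)*(r + 4)*(r - 5)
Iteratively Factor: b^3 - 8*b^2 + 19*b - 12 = (b - 3)*(b^2 - 5*b + 4) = (b - 3)*(b - 1)*(b - 4)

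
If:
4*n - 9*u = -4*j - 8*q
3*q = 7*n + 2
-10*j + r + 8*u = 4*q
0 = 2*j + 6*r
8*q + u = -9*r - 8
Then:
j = -540/587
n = -451/587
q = -661/587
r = 180/587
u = -1028/587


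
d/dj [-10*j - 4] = -10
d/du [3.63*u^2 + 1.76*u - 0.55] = 7.26*u + 1.76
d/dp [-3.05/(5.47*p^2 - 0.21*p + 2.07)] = (33.367*p - 0.6405)/(5.47*p^2 - 0.21*p + 2.07)^2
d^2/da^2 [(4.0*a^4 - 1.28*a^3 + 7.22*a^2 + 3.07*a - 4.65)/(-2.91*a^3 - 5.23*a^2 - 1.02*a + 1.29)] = (2.27373675443232e-13*a^7 - 356.318372*a^6 - 396.902178000001*a^5 + 515.374001999999*a^4 + 784.32745*a^3 + 325.415826*a^2 + 142.075224*a + 40.311414)/(24.642171*a^9 + 132.864489*a^8 + 264.703203*a^7 + 203.426236*a^6 - 25.014816*a^5 - 112.505715*a^4 - 25.701003*a^3 + 22.083381*a^2 + 5.092146*a - 2.146689)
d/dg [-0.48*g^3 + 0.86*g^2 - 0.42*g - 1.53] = -1.44*g^2 + 1.72*g - 0.42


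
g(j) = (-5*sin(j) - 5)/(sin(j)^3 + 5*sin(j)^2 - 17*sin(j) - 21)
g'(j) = (-5*sin(j) - 5)*(-3*sin(j)^2*cos(j) - 10*sin(j)*cos(j) + 17*cos(j))/(sin(j)^3 + 5*sin(j)^2 - 17*sin(j) - 21)^2 - 5*cos(j)/(sin(j)^3 + 5*sin(j)^2 - 17*sin(j) - 21) = 10*(sin(j) + 2)*cos(j)/((sin(j) - 3)^2*(sin(j) + 7)^2)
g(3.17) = 0.24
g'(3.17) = -0.04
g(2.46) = 0.28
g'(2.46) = -0.06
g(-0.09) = 0.23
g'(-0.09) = 0.04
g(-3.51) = 0.26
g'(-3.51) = -0.06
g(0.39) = 0.26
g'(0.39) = 0.06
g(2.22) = 0.29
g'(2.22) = -0.06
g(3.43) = 0.23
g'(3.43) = -0.03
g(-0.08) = 0.23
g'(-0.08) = 0.04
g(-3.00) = 0.23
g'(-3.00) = -0.04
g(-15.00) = 0.22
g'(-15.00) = -0.02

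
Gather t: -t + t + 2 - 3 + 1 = 0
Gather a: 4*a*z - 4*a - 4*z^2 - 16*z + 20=a*(4*z - 4) - 4*z^2 - 16*z + 20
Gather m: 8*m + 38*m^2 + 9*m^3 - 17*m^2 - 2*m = 9*m^3 + 21*m^2 + 6*m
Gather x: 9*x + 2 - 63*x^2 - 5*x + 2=-63*x^2 + 4*x + 4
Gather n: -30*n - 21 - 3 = -30*n - 24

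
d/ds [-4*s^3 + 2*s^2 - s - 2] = -12*s^2 + 4*s - 1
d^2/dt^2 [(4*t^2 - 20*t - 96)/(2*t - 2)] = -112/(t^3 - 3*t^2 + 3*t - 1)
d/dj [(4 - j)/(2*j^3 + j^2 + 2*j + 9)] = (-2*j^3 - j^2 - 2*j + 2*(j - 4)*(3*j^2 + j + 1) - 9)/(2*j^3 + j^2 + 2*j + 9)^2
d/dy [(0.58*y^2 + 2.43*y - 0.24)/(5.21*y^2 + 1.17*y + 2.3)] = (-11.9817*y^2 + 5.1688*y + 5.8698)/(27.1441*y^4 + 12.1914*y^3 + 25.3349*y^2 + 5.382*y + 5.29)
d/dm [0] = 0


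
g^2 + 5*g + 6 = (g + 2)*(g + 3)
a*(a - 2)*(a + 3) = a^3 + a^2 - 6*a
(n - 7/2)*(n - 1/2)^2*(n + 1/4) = n^4 - 17*n^3/4 + 21*n^2/8 + n/16 - 7/32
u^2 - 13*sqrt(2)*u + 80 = (u - 8*sqrt(2))*(u - 5*sqrt(2))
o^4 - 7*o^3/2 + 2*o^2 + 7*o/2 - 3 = (o - 2)*(o - 3/2)*(o - 1)*(o + 1)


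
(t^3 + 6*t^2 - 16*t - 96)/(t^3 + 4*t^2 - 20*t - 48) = (t + 4)/(t + 2)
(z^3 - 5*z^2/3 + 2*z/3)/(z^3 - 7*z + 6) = z*(3*z - 2)/(3*(z^2 + z - 6))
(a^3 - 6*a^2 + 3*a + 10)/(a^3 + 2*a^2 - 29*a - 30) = (a - 2)/(a + 6)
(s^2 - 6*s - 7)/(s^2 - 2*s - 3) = (s - 7)/(s - 3)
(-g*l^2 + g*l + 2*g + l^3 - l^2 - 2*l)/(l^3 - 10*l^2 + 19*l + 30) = (-g*l + 2*g + l^2 - 2*l)/(l^2 - 11*l + 30)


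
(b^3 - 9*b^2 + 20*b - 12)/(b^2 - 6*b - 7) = (-b^3 + 9*b^2 - 20*b + 12)/(-b^2 + 6*b + 7)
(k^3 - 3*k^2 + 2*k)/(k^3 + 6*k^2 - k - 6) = k*(k - 2)/(k^2 + 7*k + 6)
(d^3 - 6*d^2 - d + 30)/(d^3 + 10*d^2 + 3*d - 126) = (d^2 - 3*d - 10)/(d^2 + 13*d + 42)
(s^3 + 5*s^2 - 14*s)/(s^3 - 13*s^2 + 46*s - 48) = s*(s + 7)/(s^2 - 11*s + 24)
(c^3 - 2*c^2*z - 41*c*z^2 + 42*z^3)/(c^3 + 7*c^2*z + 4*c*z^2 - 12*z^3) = (c - 7*z)/(c + 2*z)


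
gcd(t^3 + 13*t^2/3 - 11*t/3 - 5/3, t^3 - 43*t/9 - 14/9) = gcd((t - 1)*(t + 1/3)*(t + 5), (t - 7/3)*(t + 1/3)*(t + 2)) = t + 1/3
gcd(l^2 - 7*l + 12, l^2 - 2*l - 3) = l - 3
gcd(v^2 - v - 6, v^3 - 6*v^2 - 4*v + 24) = v + 2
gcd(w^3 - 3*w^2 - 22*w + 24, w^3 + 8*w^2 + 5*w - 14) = w - 1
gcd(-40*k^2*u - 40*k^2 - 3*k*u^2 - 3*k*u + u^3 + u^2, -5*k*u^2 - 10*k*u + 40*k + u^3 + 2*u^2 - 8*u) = 1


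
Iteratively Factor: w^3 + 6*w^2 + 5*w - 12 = (w + 4)*(w^2 + 2*w - 3) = (w - 1)*(w + 4)*(w + 3)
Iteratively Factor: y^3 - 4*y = (y - 2)*(y^2 + 2*y) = y*(y - 2)*(y + 2)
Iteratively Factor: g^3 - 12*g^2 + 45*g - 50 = (g - 5)*(g^2 - 7*g + 10) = (g - 5)*(g - 2)*(g - 5)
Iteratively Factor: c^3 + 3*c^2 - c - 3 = (c - 1)*(c^2 + 4*c + 3) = (c - 1)*(c + 3)*(c + 1)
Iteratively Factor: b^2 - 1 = (b + 1)*(b - 1)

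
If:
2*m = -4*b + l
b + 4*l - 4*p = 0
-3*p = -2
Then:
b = 8/51 - 8*m/17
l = 2*m/17 + 32/51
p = 2/3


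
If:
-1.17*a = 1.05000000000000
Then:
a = -0.90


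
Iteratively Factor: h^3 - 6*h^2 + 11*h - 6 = (h - 3)*(h^2 - 3*h + 2) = (h - 3)*(h - 2)*(h - 1)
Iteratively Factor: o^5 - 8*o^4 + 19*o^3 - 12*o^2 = (o)*(o^4 - 8*o^3 + 19*o^2 - 12*o) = o*(o - 4)*(o^3 - 4*o^2 + 3*o) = o*(o - 4)*(o - 3)*(o^2 - o) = o^2*(o - 4)*(o - 3)*(o - 1)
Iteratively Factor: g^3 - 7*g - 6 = (g - 3)*(g^2 + 3*g + 2) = (g - 3)*(g + 1)*(g + 2)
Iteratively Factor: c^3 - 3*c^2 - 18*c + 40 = (c - 2)*(c^2 - c - 20) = (c - 2)*(c + 4)*(c - 5)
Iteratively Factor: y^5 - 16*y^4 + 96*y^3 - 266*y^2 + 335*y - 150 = (y - 2)*(y^4 - 14*y^3 + 68*y^2 - 130*y + 75) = (y - 5)*(y - 2)*(y^3 - 9*y^2 + 23*y - 15) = (y - 5)*(y - 3)*(y - 2)*(y^2 - 6*y + 5) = (y - 5)*(y - 3)*(y - 2)*(y - 1)*(y - 5)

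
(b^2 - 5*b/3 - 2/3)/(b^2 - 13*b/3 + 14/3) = (3*b + 1)/(3*b - 7)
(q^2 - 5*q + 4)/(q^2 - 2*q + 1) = (q - 4)/(q - 1)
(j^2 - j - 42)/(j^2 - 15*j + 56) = (j + 6)/(j - 8)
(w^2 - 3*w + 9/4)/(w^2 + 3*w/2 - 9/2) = (w - 3/2)/(w + 3)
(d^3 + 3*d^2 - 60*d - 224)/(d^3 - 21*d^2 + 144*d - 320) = (d^2 + 11*d + 28)/(d^2 - 13*d + 40)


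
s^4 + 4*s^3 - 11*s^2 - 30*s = s*(s - 3)*(s + 2)*(s + 5)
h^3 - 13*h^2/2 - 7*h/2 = h*(h - 7)*(h + 1/2)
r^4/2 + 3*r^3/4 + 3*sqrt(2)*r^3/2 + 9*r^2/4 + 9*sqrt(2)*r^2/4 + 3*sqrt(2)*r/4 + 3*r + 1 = (r/2 + sqrt(2)/2)*(r + 1/2)*(r + 1)*(r + 2*sqrt(2))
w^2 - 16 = (w - 4)*(w + 4)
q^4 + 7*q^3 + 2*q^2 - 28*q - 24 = (q - 2)*(q + 1)*(q + 2)*(q + 6)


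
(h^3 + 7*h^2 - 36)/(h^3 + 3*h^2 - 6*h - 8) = (h^2 + 9*h + 18)/(h^2 + 5*h + 4)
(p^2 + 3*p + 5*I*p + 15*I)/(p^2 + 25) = (p + 3)/(p - 5*I)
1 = 1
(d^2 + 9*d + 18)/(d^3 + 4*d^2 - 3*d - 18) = (d + 6)/(d^2 + d - 6)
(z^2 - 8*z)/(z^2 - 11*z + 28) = z*(z - 8)/(z^2 - 11*z + 28)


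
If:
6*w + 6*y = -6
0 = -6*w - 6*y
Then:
No Solution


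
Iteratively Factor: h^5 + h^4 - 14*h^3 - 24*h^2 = (h - 4)*(h^4 + 5*h^3 + 6*h^2) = h*(h - 4)*(h^3 + 5*h^2 + 6*h) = h^2*(h - 4)*(h^2 + 5*h + 6) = h^2*(h - 4)*(h + 2)*(h + 3)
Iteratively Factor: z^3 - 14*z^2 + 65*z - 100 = (z - 5)*(z^2 - 9*z + 20) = (z - 5)^2*(z - 4)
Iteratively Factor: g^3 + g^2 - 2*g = (g + 2)*(g^2 - g) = g*(g + 2)*(g - 1)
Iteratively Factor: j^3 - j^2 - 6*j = (j - 3)*(j^2 + 2*j) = (j - 3)*(j + 2)*(j)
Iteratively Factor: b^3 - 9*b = (b + 3)*(b^2 - 3*b) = b*(b + 3)*(b - 3)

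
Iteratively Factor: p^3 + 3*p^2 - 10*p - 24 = (p + 2)*(p^2 + p - 12) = (p + 2)*(p + 4)*(p - 3)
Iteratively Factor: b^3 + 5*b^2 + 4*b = (b)*(b^2 + 5*b + 4) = b*(b + 1)*(b + 4)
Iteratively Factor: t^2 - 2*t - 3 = (t + 1)*(t - 3)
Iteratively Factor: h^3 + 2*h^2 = (h)*(h^2 + 2*h) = h*(h + 2)*(h)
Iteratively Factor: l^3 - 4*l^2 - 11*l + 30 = (l - 2)*(l^2 - 2*l - 15) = (l - 5)*(l - 2)*(l + 3)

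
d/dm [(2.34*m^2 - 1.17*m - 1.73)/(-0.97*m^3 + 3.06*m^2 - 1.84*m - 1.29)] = (2.2698*m^4 - 2.2698*m^3 - 5.7597*m^2 + 4.5504*m - 1.6739)/(0.9409*m^6 - 5.9364*m^5 + 12.9332*m^4 - 8.7582*m^3 - 4.5092*m^2 + 4.7472*m + 1.6641)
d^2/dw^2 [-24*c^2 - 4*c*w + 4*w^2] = 8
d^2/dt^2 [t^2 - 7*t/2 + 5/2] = 2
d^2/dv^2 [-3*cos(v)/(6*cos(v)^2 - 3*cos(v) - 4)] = (-54*(1 - cos(v)^2)^2 - 108*cos(v)^5 - 216*cos(v)^3 - 72*cos(v)^2 + 384*cos(v) - 18)/(-6*cos(v)^2 + 3*cos(v) + 4)^3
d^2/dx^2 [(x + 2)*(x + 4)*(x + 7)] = 6*x + 26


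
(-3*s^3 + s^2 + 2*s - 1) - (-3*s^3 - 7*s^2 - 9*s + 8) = 8*s^2 + 11*s - 9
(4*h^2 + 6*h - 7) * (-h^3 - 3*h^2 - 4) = -4*h^5 - 18*h^4 - 11*h^3 + 5*h^2 - 24*h + 28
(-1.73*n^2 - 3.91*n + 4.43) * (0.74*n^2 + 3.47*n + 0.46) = -1.2802*n^4 - 8.8965*n^3 - 11.0853*n^2 + 13.5735*n + 2.0378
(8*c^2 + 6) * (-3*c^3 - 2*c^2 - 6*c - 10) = -24*c^5 - 16*c^4 - 66*c^3 - 92*c^2 - 36*c - 60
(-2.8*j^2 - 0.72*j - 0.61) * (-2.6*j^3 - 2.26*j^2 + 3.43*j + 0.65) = 7.28*j^5 + 8.2*j^4 - 6.3908*j^3 - 2.911*j^2 - 2.5603*j - 0.3965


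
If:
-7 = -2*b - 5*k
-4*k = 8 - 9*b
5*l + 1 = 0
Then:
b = 68/53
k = 47/53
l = -1/5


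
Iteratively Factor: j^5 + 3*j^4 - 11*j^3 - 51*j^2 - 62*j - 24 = (j + 1)*(j^4 + 2*j^3 - 13*j^2 - 38*j - 24) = (j + 1)^2*(j^3 + j^2 - 14*j - 24) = (j + 1)^2*(j + 2)*(j^2 - j - 12) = (j + 1)^2*(j + 2)*(j + 3)*(j - 4)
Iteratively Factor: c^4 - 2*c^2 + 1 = (c + 1)*(c^3 - c^2 - c + 1) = (c - 1)*(c + 1)*(c^2 - 1) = (c - 1)^2*(c + 1)*(c + 1)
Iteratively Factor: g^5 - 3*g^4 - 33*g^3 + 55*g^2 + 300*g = (g - 5)*(g^4 + 2*g^3 - 23*g^2 - 60*g) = (g - 5)^2*(g^3 + 7*g^2 + 12*g) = (g - 5)^2*(g + 3)*(g^2 + 4*g) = (g - 5)^2*(g + 3)*(g + 4)*(g)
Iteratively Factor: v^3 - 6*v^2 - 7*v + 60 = (v - 4)*(v^2 - 2*v - 15) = (v - 4)*(v + 3)*(v - 5)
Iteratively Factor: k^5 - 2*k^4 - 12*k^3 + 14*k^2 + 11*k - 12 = (k - 4)*(k^4 + 2*k^3 - 4*k^2 - 2*k + 3) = (k - 4)*(k + 3)*(k^3 - k^2 - k + 1) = (k - 4)*(k - 1)*(k + 3)*(k^2 - 1) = (k - 4)*(k - 1)*(k + 1)*(k + 3)*(k - 1)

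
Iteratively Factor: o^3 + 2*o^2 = (o)*(o^2 + 2*o) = o*(o + 2)*(o)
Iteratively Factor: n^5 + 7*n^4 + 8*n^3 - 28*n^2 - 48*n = (n)*(n^4 + 7*n^3 + 8*n^2 - 28*n - 48) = n*(n + 4)*(n^3 + 3*n^2 - 4*n - 12) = n*(n + 3)*(n + 4)*(n^2 - 4) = n*(n - 2)*(n + 3)*(n + 4)*(n + 2)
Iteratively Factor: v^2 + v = (v + 1)*(v)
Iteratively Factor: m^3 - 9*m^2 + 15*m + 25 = (m + 1)*(m^2 - 10*m + 25) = (m - 5)*(m + 1)*(m - 5)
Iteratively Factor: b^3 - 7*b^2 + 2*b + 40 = (b - 4)*(b^2 - 3*b - 10) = (b - 4)*(b + 2)*(b - 5)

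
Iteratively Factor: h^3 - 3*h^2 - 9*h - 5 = (h - 5)*(h^2 + 2*h + 1) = (h - 5)*(h + 1)*(h + 1)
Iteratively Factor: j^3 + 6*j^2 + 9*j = (j + 3)*(j^2 + 3*j) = j*(j + 3)*(j + 3)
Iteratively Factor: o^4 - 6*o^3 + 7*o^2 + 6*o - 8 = (o - 2)*(o^3 - 4*o^2 - o + 4) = (o - 2)*(o + 1)*(o^2 - 5*o + 4) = (o - 2)*(o - 1)*(o + 1)*(o - 4)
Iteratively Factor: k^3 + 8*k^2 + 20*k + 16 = (k + 2)*(k^2 + 6*k + 8) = (k + 2)^2*(k + 4)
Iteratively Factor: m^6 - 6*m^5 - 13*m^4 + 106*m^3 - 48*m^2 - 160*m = (m - 4)*(m^5 - 2*m^4 - 21*m^3 + 22*m^2 + 40*m) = (m - 4)*(m + 1)*(m^4 - 3*m^3 - 18*m^2 + 40*m) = (m - 4)*(m + 1)*(m + 4)*(m^3 - 7*m^2 + 10*m) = (m - 5)*(m - 4)*(m + 1)*(m + 4)*(m^2 - 2*m) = m*(m - 5)*(m - 4)*(m + 1)*(m + 4)*(m - 2)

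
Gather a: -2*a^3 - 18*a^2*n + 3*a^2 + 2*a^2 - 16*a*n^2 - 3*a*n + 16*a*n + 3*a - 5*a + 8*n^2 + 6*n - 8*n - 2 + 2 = -2*a^3 + a^2*(5 - 18*n) + a*(-16*n^2 + 13*n - 2) + 8*n^2 - 2*n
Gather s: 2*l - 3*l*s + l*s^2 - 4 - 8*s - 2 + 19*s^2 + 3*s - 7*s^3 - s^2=2*l - 7*s^3 + s^2*(l + 18) + s*(-3*l - 5) - 6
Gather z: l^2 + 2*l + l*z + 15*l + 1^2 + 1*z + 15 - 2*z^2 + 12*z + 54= l^2 + 17*l - 2*z^2 + z*(l + 13) + 70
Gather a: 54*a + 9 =54*a + 9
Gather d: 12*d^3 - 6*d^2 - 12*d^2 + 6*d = 12*d^3 - 18*d^2 + 6*d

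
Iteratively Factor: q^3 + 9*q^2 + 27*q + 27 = (q + 3)*(q^2 + 6*q + 9) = (q + 3)^2*(q + 3)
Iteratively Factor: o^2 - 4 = (o + 2)*(o - 2)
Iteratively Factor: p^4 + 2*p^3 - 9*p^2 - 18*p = (p)*(p^3 + 2*p^2 - 9*p - 18) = p*(p + 2)*(p^2 - 9) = p*(p + 2)*(p + 3)*(p - 3)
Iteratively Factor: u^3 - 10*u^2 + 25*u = (u)*(u^2 - 10*u + 25) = u*(u - 5)*(u - 5)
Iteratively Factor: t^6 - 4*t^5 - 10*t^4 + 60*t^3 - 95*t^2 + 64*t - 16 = (t - 1)*(t^5 - 3*t^4 - 13*t^3 + 47*t^2 - 48*t + 16) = (t - 1)^2*(t^4 - 2*t^3 - 15*t^2 + 32*t - 16) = (t - 1)^3*(t^3 - t^2 - 16*t + 16) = (t - 4)*(t - 1)^3*(t^2 + 3*t - 4) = (t - 4)*(t - 1)^3*(t + 4)*(t - 1)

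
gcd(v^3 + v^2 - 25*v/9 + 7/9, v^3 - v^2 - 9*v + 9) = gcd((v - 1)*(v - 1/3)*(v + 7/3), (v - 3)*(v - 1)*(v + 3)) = v - 1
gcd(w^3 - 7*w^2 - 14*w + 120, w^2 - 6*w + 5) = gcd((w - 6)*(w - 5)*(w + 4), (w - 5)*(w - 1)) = w - 5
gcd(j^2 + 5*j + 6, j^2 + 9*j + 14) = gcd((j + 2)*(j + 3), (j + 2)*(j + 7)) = j + 2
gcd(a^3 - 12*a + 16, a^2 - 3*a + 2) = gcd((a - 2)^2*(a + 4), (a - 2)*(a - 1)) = a - 2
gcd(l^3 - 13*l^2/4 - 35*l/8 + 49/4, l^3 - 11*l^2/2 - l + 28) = l^2 - 3*l/2 - 7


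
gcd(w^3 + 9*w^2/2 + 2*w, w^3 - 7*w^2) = w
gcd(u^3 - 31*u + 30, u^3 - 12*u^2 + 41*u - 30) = u^2 - 6*u + 5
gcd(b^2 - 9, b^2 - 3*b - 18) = b + 3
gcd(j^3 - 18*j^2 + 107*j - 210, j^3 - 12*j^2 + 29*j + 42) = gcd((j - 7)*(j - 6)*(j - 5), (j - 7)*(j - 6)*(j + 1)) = j^2 - 13*j + 42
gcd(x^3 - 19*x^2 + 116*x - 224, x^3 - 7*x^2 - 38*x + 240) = x - 8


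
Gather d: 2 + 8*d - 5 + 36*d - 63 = 44*d - 66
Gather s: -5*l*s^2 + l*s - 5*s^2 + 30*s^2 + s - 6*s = s^2*(25 - 5*l) + s*(l - 5)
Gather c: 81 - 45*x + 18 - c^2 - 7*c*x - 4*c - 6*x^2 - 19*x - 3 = -c^2 + c*(-7*x - 4) - 6*x^2 - 64*x + 96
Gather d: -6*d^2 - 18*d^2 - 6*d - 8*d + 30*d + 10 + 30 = -24*d^2 + 16*d + 40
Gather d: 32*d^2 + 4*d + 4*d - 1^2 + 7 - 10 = 32*d^2 + 8*d - 4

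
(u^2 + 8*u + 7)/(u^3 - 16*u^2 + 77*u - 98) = (u^2 + 8*u + 7)/(u^3 - 16*u^2 + 77*u - 98)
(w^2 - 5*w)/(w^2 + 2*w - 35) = w/(w + 7)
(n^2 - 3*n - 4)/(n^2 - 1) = (n - 4)/(n - 1)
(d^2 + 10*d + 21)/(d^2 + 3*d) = (d + 7)/d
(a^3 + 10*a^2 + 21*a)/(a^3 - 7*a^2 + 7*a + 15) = a*(a^2 + 10*a + 21)/(a^3 - 7*a^2 + 7*a + 15)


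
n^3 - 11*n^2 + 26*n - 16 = (n - 8)*(n - 2)*(n - 1)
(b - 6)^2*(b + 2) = b^3 - 10*b^2 + 12*b + 72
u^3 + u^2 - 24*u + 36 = (u - 3)*(u - 2)*(u + 6)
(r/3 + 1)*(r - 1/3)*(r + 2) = r^3/3 + 14*r^2/9 + 13*r/9 - 2/3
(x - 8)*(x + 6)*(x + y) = x^3 + x^2*y - 2*x^2 - 2*x*y - 48*x - 48*y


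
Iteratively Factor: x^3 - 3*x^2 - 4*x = (x - 4)*(x^2 + x) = x*(x - 4)*(x + 1)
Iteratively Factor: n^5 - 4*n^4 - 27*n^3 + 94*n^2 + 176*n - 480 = (n - 2)*(n^4 - 2*n^3 - 31*n^2 + 32*n + 240) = (n - 4)*(n - 2)*(n^3 + 2*n^2 - 23*n - 60) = (n - 4)*(n - 2)*(n + 4)*(n^2 - 2*n - 15) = (n - 5)*(n - 4)*(n - 2)*(n + 4)*(n + 3)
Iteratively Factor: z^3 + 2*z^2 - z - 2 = (z + 2)*(z^2 - 1) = (z + 1)*(z + 2)*(z - 1)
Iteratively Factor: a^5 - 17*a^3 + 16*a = (a - 1)*(a^4 + a^3 - 16*a^2 - 16*a) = a*(a - 1)*(a^3 + a^2 - 16*a - 16) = a*(a - 1)*(a + 4)*(a^2 - 3*a - 4) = a*(a - 4)*(a - 1)*(a + 4)*(a + 1)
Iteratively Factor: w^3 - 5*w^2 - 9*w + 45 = (w - 3)*(w^2 - 2*w - 15) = (w - 5)*(w - 3)*(w + 3)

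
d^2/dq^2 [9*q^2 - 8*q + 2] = 18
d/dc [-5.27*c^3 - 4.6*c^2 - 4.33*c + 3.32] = -15.81*c^2 - 9.2*c - 4.33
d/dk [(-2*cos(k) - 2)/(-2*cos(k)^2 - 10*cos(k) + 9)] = 2*(4*cos(k) + cos(2*k) + 20)*sin(k)/(10*cos(k) + cos(2*k) - 8)^2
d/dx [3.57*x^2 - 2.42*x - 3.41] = 7.14*x - 2.42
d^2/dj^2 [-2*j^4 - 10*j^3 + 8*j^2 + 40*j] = -24*j^2 - 60*j + 16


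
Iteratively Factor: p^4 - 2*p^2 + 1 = (p + 1)*(p^3 - p^2 - p + 1) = (p - 1)*(p + 1)*(p^2 - 1) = (p - 1)*(p + 1)^2*(p - 1)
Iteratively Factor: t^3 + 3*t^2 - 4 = (t + 2)*(t^2 + t - 2) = (t - 1)*(t + 2)*(t + 2)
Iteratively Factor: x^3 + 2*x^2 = (x)*(x^2 + 2*x) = x^2*(x + 2)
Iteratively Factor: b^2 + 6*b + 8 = (b + 2)*(b + 4)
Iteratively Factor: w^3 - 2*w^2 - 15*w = (w + 3)*(w^2 - 5*w) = (w - 5)*(w + 3)*(w)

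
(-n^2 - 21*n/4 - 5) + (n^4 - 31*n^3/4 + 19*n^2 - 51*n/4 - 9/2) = n^4 - 31*n^3/4 + 18*n^2 - 18*n - 19/2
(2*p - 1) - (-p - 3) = 3*p + 2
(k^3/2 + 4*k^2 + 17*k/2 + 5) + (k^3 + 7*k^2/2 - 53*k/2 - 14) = 3*k^3/2 + 15*k^2/2 - 18*k - 9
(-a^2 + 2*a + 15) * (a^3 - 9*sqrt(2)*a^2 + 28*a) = -a^5 + 2*a^4 + 9*sqrt(2)*a^4 - 18*sqrt(2)*a^3 - 13*a^3 - 135*sqrt(2)*a^2 + 56*a^2 + 420*a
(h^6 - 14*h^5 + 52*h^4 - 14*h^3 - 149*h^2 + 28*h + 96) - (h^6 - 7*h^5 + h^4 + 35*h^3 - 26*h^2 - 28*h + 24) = -7*h^5 + 51*h^4 - 49*h^3 - 123*h^2 + 56*h + 72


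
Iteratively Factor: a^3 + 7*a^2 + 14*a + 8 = (a + 1)*(a^2 + 6*a + 8) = (a + 1)*(a + 4)*(a + 2)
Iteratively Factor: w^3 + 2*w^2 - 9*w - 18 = (w - 3)*(w^2 + 5*w + 6) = (w - 3)*(w + 3)*(w + 2)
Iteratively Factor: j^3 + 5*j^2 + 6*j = (j)*(j^2 + 5*j + 6) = j*(j + 3)*(j + 2)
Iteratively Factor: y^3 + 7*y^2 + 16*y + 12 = (y + 2)*(y^2 + 5*y + 6) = (y + 2)^2*(y + 3)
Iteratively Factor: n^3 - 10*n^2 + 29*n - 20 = (n - 5)*(n^2 - 5*n + 4) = (n - 5)*(n - 4)*(n - 1)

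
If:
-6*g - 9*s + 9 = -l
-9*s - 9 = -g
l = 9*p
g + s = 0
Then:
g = 9/10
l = -117/10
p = -13/10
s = -9/10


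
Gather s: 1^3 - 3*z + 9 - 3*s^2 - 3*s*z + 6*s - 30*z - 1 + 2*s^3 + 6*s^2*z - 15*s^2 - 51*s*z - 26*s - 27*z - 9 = 2*s^3 + s^2*(6*z - 18) + s*(-54*z - 20) - 60*z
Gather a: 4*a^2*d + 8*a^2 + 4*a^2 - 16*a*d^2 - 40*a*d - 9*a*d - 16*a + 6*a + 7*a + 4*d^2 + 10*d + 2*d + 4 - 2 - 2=a^2*(4*d + 12) + a*(-16*d^2 - 49*d - 3) + 4*d^2 + 12*d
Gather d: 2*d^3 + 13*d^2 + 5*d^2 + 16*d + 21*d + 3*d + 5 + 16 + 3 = 2*d^3 + 18*d^2 + 40*d + 24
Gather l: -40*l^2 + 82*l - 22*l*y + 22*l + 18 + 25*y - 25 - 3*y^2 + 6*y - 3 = -40*l^2 + l*(104 - 22*y) - 3*y^2 + 31*y - 10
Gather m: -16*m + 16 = 16 - 16*m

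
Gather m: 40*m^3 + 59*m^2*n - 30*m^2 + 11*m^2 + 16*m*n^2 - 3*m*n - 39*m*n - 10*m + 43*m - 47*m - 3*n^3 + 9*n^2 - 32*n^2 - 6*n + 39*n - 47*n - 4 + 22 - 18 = 40*m^3 + m^2*(59*n - 19) + m*(16*n^2 - 42*n - 14) - 3*n^3 - 23*n^2 - 14*n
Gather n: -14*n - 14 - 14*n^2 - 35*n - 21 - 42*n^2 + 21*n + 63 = -56*n^2 - 28*n + 28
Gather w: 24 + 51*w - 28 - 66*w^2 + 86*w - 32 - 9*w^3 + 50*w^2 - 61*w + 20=-9*w^3 - 16*w^2 + 76*w - 16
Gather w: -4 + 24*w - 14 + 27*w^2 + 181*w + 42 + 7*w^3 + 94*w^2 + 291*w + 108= 7*w^3 + 121*w^2 + 496*w + 132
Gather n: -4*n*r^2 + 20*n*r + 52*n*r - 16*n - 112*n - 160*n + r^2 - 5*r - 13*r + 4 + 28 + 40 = n*(-4*r^2 + 72*r - 288) + r^2 - 18*r + 72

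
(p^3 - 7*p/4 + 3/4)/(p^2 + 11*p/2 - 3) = (2*p^2 + p - 3)/(2*(p + 6))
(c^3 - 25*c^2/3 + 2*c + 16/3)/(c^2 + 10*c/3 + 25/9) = 3*(3*c^3 - 25*c^2 + 6*c + 16)/(9*c^2 + 30*c + 25)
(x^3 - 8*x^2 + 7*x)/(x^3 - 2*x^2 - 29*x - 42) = x*(x - 1)/(x^2 + 5*x + 6)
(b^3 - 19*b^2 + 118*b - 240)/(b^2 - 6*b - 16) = (b^2 - 11*b + 30)/(b + 2)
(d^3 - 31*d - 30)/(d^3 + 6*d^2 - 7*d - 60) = (d^2 - 5*d - 6)/(d^2 + d - 12)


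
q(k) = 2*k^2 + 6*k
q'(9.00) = 42.00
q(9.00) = 216.00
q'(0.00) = 6.00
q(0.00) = 0.00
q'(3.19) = 18.76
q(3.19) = 39.49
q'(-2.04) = -2.16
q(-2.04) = -3.92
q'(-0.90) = 2.40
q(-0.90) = -3.78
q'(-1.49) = 0.04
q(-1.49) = -4.50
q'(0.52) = 8.08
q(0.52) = 3.66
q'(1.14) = 10.56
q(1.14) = 9.44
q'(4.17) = 22.68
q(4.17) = 59.80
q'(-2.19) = -2.76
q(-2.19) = -3.55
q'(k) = 4*k + 6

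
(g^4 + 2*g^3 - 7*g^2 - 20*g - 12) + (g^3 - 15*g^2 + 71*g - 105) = g^4 + 3*g^3 - 22*g^2 + 51*g - 117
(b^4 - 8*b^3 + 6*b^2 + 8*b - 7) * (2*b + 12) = 2*b^5 - 4*b^4 - 84*b^3 + 88*b^2 + 82*b - 84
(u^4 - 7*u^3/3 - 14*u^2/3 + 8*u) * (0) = 0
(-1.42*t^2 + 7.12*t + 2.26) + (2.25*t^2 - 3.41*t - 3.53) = 0.83*t^2 + 3.71*t - 1.27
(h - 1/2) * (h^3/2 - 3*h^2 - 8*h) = h^4/2 - 13*h^3/4 - 13*h^2/2 + 4*h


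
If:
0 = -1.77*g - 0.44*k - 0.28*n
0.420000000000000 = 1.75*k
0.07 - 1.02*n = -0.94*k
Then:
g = -0.11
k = 0.24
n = 0.29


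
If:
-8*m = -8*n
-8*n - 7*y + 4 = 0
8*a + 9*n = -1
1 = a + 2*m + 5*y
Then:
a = -143/271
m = 97/271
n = 97/271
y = 44/271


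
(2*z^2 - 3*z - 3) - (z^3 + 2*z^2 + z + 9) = -z^3 - 4*z - 12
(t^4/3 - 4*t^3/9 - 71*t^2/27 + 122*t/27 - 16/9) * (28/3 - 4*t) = -4*t^5/3 + 44*t^4/9 + 172*t^3/27 - 3452*t^2/81 + 3992*t/81 - 448/27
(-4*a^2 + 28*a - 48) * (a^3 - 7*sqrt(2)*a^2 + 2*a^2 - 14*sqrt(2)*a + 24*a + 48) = -4*a^5 + 20*a^4 + 28*sqrt(2)*a^4 - 140*sqrt(2)*a^3 - 88*a^3 - 56*sqrt(2)*a^2 + 384*a^2 + 192*a + 672*sqrt(2)*a - 2304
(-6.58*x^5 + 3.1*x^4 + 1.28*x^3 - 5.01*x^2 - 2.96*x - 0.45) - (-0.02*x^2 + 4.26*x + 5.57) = -6.58*x^5 + 3.1*x^4 + 1.28*x^3 - 4.99*x^2 - 7.22*x - 6.02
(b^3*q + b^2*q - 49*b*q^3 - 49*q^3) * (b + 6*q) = b^4*q + 6*b^3*q^2 + b^3*q - 49*b^2*q^3 + 6*b^2*q^2 - 294*b*q^4 - 49*b*q^3 - 294*q^4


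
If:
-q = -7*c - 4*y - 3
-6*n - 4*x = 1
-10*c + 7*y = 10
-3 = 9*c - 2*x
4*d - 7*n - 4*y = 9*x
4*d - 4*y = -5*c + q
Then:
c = 142/495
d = 9049/1980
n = -223/110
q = 6119/495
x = 307/110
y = 182/99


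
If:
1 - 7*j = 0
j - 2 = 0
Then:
No Solution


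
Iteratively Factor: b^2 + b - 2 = (b - 1)*(b + 2)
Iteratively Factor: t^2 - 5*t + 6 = (t - 2)*(t - 3)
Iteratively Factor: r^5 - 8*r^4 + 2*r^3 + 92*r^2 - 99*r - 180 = (r - 4)*(r^4 - 4*r^3 - 14*r^2 + 36*r + 45) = (r - 5)*(r - 4)*(r^3 + r^2 - 9*r - 9) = (r - 5)*(r - 4)*(r + 1)*(r^2 - 9) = (r - 5)*(r - 4)*(r - 3)*(r + 1)*(r + 3)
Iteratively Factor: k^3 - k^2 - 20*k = (k + 4)*(k^2 - 5*k) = (k - 5)*(k + 4)*(k)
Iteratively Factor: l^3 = (l)*(l^2) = l^2*(l)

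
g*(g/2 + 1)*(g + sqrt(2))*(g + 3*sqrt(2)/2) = g^4/2 + g^3 + 5*sqrt(2)*g^3/4 + 3*g^2/2 + 5*sqrt(2)*g^2/2 + 3*g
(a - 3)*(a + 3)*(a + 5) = a^3 + 5*a^2 - 9*a - 45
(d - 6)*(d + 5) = d^2 - d - 30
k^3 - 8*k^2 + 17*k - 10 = (k - 5)*(k - 2)*(k - 1)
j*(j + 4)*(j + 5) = j^3 + 9*j^2 + 20*j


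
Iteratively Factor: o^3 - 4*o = (o + 2)*(o^2 - 2*o) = (o - 2)*(o + 2)*(o)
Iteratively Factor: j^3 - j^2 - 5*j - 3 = (j + 1)*(j^2 - 2*j - 3) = (j - 3)*(j + 1)*(j + 1)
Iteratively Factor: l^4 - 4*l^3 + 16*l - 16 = (l - 2)*(l^3 - 2*l^2 - 4*l + 8) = (l - 2)^2*(l^2 - 4) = (l - 2)^3*(l + 2)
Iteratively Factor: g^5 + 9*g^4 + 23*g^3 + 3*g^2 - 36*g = (g)*(g^4 + 9*g^3 + 23*g^2 + 3*g - 36) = g*(g + 4)*(g^3 + 5*g^2 + 3*g - 9) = g*(g + 3)*(g + 4)*(g^2 + 2*g - 3) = g*(g - 1)*(g + 3)*(g + 4)*(g + 3)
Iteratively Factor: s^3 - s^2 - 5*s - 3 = (s - 3)*(s^2 + 2*s + 1) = (s - 3)*(s + 1)*(s + 1)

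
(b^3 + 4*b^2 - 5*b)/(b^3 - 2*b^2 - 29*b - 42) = b*(-b^2 - 4*b + 5)/(-b^3 + 2*b^2 + 29*b + 42)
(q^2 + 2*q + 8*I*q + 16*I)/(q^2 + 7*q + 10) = (q + 8*I)/(q + 5)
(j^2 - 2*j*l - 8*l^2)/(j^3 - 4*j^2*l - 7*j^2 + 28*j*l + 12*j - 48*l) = (j + 2*l)/(j^2 - 7*j + 12)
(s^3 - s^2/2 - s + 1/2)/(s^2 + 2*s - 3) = (2*s^2 + s - 1)/(2*(s + 3))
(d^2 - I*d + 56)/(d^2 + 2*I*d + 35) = (d - 8*I)/(d - 5*I)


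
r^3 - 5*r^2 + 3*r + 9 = (r - 3)^2*(r + 1)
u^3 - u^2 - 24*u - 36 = (u - 6)*(u + 2)*(u + 3)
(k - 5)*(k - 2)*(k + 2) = k^3 - 5*k^2 - 4*k + 20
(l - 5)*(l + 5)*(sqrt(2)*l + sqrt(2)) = sqrt(2)*l^3 + sqrt(2)*l^2 - 25*sqrt(2)*l - 25*sqrt(2)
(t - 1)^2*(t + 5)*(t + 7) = t^4 + 10*t^3 + 12*t^2 - 58*t + 35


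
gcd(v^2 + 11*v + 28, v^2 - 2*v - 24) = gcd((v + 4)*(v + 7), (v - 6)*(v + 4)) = v + 4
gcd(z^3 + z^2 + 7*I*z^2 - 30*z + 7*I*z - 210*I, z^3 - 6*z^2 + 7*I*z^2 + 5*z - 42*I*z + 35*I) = z^2 + z*(-5 + 7*I) - 35*I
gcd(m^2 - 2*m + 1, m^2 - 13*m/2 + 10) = 1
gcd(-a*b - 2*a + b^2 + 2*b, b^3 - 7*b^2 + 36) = b + 2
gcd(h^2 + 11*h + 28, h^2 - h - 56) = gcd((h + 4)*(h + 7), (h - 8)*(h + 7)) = h + 7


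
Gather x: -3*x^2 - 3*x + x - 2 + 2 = -3*x^2 - 2*x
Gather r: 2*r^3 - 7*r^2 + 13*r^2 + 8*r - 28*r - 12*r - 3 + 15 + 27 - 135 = 2*r^3 + 6*r^2 - 32*r - 96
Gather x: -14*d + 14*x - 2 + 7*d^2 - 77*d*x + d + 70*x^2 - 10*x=7*d^2 - 13*d + 70*x^2 + x*(4 - 77*d) - 2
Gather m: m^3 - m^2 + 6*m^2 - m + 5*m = m^3 + 5*m^2 + 4*m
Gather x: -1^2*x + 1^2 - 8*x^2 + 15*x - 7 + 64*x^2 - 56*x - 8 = 56*x^2 - 42*x - 14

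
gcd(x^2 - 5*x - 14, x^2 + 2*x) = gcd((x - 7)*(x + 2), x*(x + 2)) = x + 2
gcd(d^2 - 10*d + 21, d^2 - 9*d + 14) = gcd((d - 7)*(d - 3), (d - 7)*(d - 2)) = d - 7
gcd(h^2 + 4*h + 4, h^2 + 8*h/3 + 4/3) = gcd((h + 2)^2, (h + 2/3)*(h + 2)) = h + 2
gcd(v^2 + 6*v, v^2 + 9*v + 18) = v + 6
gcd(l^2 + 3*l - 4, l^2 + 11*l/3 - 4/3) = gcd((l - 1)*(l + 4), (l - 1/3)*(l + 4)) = l + 4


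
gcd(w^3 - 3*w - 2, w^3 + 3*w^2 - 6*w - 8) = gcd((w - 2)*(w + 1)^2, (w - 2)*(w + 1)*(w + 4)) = w^2 - w - 2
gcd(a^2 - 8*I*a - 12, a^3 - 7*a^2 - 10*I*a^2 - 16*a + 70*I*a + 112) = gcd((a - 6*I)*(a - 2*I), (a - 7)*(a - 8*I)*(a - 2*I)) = a - 2*I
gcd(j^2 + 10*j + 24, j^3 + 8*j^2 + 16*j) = j + 4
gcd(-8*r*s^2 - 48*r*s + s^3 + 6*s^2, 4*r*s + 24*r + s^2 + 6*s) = s + 6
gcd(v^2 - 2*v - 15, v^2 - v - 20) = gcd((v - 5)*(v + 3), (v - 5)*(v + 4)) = v - 5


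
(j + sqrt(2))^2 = j^2 + 2*sqrt(2)*j + 2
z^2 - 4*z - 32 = (z - 8)*(z + 4)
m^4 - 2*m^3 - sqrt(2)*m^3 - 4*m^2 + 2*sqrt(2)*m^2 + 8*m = m*(m - 2)*(m - 2*sqrt(2))*(m + sqrt(2))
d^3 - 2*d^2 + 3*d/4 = d*(d - 3/2)*(d - 1/2)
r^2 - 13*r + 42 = (r - 7)*(r - 6)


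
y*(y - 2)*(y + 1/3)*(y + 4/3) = y^4 - y^3/3 - 26*y^2/9 - 8*y/9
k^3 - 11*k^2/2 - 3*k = k*(k - 6)*(k + 1/2)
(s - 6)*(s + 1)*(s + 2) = s^3 - 3*s^2 - 16*s - 12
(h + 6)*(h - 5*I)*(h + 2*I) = h^3 + 6*h^2 - 3*I*h^2 + 10*h - 18*I*h + 60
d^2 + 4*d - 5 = (d - 1)*(d + 5)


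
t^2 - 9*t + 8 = (t - 8)*(t - 1)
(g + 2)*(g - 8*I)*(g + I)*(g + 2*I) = g^4 + 2*g^3 - 5*I*g^3 + 22*g^2 - 10*I*g^2 + 44*g + 16*I*g + 32*I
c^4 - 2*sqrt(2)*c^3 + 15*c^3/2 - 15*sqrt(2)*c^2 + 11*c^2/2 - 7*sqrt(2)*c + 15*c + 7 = (c + 1/2)*(c + 7)*(c - sqrt(2))^2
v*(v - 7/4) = v^2 - 7*v/4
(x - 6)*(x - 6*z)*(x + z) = x^3 - 5*x^2*z - 6*x^2 - 6*x*z^2 + 30*x*z + 36*z^2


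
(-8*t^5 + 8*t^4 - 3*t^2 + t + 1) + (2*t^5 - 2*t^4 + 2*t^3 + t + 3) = -6*t^5 + 6*t^4 + 2*t^3 - 3*t^2 + 2*t + 4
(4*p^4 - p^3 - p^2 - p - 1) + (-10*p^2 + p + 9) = 4*p^4 - p^3 - 11*p^2 + 8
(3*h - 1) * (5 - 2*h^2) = -6*h^3 + 2*h^2 + 15*h - 5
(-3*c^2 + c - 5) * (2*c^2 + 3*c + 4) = -6*c^4 - 7*c^3 - 19*c^2 - 11*c - 20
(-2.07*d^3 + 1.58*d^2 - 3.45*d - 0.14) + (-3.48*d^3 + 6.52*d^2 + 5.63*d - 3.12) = -5.55*d^3 + 8.1*d^2 + 2.18*d - 3.26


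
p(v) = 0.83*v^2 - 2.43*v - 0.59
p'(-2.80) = -7.08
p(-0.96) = 2.51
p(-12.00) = 148.09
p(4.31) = 4.35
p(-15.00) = 222.61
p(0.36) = -1.36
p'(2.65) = 1.97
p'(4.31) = 4.72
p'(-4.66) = -10.17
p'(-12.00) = -22.35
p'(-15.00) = -27.33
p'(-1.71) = -5.27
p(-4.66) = 28.76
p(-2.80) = 12.72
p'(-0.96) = -4.02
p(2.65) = -1.20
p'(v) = 1.66*v - 2.43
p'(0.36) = -1.83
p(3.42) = 0.81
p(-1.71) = 5.99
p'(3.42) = 3.25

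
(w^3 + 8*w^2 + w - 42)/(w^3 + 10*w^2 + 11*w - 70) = (w + 3)/(w + 5)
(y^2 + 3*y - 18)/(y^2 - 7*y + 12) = (y + 6)/(y - 4)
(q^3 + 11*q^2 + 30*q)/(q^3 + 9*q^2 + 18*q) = (q + 5)/(q + 3)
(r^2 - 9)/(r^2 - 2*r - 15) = (r - 3)/(r - 5)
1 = 1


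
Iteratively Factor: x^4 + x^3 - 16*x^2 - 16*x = (x + 1)*(x^3 - 16*x) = (x - 4)*(x + 1)*(x^2 + 4*x) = (x - 4)*(x + 1)*(x + 4)*(x)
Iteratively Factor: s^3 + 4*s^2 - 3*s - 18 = (s + 3)*(s^2 + s - 6) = (s + 3)^2*(s - 2)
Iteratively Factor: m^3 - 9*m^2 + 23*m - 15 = (m - 1)*(m^2 - 8*m + 15) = (m - 5)*(m - 1)*(m - 3)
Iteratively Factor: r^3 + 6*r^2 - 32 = (r - 2)*(r^2 + 8*r + 16) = (r - 2)*(r + 4)*(r + 4)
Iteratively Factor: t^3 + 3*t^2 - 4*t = (t + 4)*(t^2 - t) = t*(t + 4)*(t - 1)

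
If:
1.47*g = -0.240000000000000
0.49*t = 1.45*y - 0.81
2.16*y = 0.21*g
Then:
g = -0.16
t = -1.70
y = -0.02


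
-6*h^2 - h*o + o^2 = (-3*h + o)*(2*h + o)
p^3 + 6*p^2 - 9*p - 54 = (p - 3)*(p + 3)*(p + 6)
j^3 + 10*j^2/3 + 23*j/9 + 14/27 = (j + 1/3)*(j + 2/3)*(j + 7/3)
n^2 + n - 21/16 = (n - 3/4)*(n + 7/4)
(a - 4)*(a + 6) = a^2 + 2*a - 24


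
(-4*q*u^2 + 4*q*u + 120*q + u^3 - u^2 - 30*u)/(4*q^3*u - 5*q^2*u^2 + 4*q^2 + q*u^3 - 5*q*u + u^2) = (-u^2 + u + 30)/(q^2*u - q*u^2 + q - u)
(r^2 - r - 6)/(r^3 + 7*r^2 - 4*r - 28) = (r - 3)/(r^2 + 5*r - 14)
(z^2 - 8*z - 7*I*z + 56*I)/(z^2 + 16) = (z^2 - 8*z - 7*I*z + 56*I)/(z^2 + 16)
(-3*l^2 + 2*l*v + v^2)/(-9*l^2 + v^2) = (-l + v)/(-3*l + v)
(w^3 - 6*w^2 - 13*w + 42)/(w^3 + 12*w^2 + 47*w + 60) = (w^2 - 9*w + 14)/(w^2 + 9*w + 20)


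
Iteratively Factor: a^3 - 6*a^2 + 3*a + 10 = (a + 1)*(a^2 - 7*a + 10) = (a - 2)*(a + 1)*(a - 5)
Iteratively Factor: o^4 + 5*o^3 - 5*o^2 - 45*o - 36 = (o - 3)*(o^3 + 8*o^2 + 19*o + 12) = (o - 3)*(o + 1)*(o^2 + 7*o + 12) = (o - 3)*(o + 1)*(o + 4)*(o + 3)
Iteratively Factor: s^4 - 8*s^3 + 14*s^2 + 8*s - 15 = (s - 1)*(s^3 - 7*s^2 + 7*s + 15) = (s - 5)*(s - 1)*(s^2 - 2*s - 3) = (s - 5)*(s - 1)*(s + 1)*(s - 3)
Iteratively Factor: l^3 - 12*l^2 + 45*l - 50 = (l - 5)*(l^2 - 7*l + 10) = (l - 5)*(l - 2)*(l - 5)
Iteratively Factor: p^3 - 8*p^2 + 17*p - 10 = (p - 5)*(p^2 - 3*p + 2) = (p - 5)*(p - 1)*(p - 2)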